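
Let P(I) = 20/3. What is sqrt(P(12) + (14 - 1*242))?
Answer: 2*I*sqrt(498)/3 ≈ 14.877*I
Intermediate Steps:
P(I) = 20/3 (P(I) = 20*(1/3) = 20/3)
sqrt(P(12) + (14 - 1*242)) = sqrt(20/3 + (14 - 1*242)) = sqrt(20/3 + (14 - 242)) = sqrt(20/3 - 228) = sqrt(-664/3) = 2*I*sqrt(498)/3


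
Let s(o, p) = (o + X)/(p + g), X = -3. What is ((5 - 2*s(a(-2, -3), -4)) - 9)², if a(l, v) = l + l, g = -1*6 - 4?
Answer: 25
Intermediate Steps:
g = -10 (g = -6 - 4 = -10)
a(l, v) = 2*l
s(o, p) = (-3 + o)/(-10 + p) (s(o, p) = (o - 3)/(p - 10) = (-3 + o)/(-10 + p))
((5 - 2*s(a(-2, -3), -4)) - 9)² = ((5 - 2*(-3 + 2*(-2))/(-10 - 4)) - 9)² = ((5 - 2*(-3 - 4)/(-14)) - 9)² = ((5 - (-1)*(-7)/7) - 9)² = ((5 - 2*½) - 9)² = ((5 - 1) - 9)² = (4 - 9)² = (-5)² = 25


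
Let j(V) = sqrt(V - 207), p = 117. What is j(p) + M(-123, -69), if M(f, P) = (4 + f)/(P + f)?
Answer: 119/192 + 3*I*sqrt(10) ≈ 0.61979 + 9.4868*I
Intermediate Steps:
j(V) = sqrt(-207 + V)
M(f, P) = (4 + f)/(P + f)
j(p) + M(-123, -69) = sqrt(-207 + 117) + (4 - 123)/(-69 - 123) = sqrt(-90) - 119/(-192) = 3*I*sqrt(10) - 1/192*(-119) = 3*I*sqrt(10) + 119/192 = 119/192 + 3*I*sqrt(10)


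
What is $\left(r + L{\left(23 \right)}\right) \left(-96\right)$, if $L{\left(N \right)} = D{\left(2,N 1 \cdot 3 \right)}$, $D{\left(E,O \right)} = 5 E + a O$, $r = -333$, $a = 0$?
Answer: $31008$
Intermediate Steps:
$D{\left(E,O \right)} = 5 E$ ($D{\left(E,O \right)} = 5 E + 0 O = 5 E + 0 = 5 E$)
$L{\left(N \right)} = 10$ ($L{\left(N \right)} = 5 \cdot 2 = 10$)
$\left(r + L{\left(23 \right)}\right) \left(-96\right) = \left(-333 + 10\right) \left(-96\right) = \left(-323\right) \left(-96\right) = 31008$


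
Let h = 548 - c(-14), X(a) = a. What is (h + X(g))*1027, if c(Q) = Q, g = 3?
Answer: 580255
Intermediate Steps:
h = 562 (h = 548 - 1*(-14) = 548 + 14 = 562)
(h + X(g))*1027 = (562 + 3)*1027 = 565*1027 = 580255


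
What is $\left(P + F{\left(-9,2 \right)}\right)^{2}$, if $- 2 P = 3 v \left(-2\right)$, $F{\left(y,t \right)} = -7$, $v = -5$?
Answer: $484$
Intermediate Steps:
$P = -15$ ($P = - \frac{3 \left(-5\right) \left(-2\right)}{2} = - \frac{\left(-15\right) \left(-2\right)}{2} = \left(- \frac{1}{2}\right) 30 = -15$)
$\left(P + F{\left(-9,2 \right)}\right)^{2} = \left(-15 - 7\right)^{2} = \left(-22\right)^{2} = 484$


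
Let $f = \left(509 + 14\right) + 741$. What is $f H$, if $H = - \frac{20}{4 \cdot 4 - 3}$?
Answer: $- \frac{25280}{13} \approx -1944.6$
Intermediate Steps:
$f = 1264$ ($f = 523 + 741 = 1264$)
$H = - \frac{20}{13}$ ($H = - \frac{20}{16 - 3} = - \frac{20}{13} \approx -1.5385$)
$f H = 1264 \left(- \frac{20}{13}\right) = - \frac{25280}{13}$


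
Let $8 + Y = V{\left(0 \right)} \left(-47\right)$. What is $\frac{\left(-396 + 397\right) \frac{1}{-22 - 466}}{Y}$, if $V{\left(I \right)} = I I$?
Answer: $\frac{1}{3904} \approx 0.00025615$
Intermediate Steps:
$V{\left(I \right)} = I^{2}$
$Y = -8$ ($Y = -8 + 0^{2} \left(-47\right) = -8 + 0 \left(-47\right) = -8 + 0 = -8$)
$\frac{\left(-396 + 397\right) \frac{1}{-22 - 466}}{Y} = \frac{\left(-396 + 397\right) \frac{1}{-22 - 466}}{-8} = 1 \frac{1}{-488} \left(- \frac{1}{8}\right) = 1 \left(- \frac{1}{488}\right) \left(- \frac{1}{8}\right) = \left(- \frac{1}{488}\right) \left(- \frac{1}{8}\right) = \frac{1}{3904}$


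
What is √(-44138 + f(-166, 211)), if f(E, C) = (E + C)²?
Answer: I*√42113 ≈ 205.21*I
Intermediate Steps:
f(E, C) = (C + E)²
√(-44138 + f(-166, 211)) = √(-44138 + (211 - 166)²) = √(-44138 + 45²) = √(-44138 + 2025) = √(-42113) = I*√42113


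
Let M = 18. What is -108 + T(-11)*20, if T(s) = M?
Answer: 252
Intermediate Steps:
T(s) = 18
-108 + T(-11)*20 = -108 + 18*20 = -108 + 360 = 252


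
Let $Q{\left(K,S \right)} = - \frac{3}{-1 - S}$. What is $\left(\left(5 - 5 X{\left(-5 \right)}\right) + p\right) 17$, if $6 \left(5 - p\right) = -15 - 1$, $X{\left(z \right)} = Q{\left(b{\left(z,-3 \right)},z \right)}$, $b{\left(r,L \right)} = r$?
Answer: $\frac{3349}{12} \approx 279.08$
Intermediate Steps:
$X{\left(z \right)} = \frac{3}{1 + z}$
$p = \frac{23}{3}$ ($p = 5 - \frac{-15 - 1}{6} = 5 - - \frac{8}{3} = 5 + \frac{8}{3} = \frac{23}{3} \approx 7.6667$)
$\left(\left(5 - 5 X{\left(-5 \right)}\right) + p\right) 17 = \left(\left(5 - 5 \frac{3}{1 - 5}\right) + \frac{23}{3}\right) 17 = \left(\left(5 - 5 \frac{3}{-4}\right) + \frac{23}{3}\right) 17 = \left(\left(5 - 5 \cdot 3 \left(- \frac{1}{4}\right)\right) + \frac{23}{3}\right) 17 = \left(\left(5 - - \frac{15}{4}\right) + \frac{23}{3}\right) 17 = \left(\left(5 + \frac{15}{4}\right) + \frac{23}{3}\right) 17 = \left(\frac{35}{4} + \frac{23}{3}\right) 17 = \frac{197}{12} \cdot 17 = \frac{3349}{12}$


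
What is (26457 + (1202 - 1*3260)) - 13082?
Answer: 11317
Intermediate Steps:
(26457 + (1202 - 1*3260)) - 13082 = (26457 + (1202 - 3260)) - 13082 = (26457 - 2058) - 13082 = 24399 - 13082 = 11317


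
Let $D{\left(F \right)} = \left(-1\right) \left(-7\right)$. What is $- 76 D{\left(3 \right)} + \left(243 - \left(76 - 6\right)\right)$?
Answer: $-359$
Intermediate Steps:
$D{\left(F \right)} = 7$
$- 76 D{\left(3 \right)} + \left(243 - \left(76 - 6\right)\right) = \left(-76\right) 7 + \left(243 - \left(76 - 6\right)\right) = -532 + \left(243 - 70\right) = -532 + 173 = -359$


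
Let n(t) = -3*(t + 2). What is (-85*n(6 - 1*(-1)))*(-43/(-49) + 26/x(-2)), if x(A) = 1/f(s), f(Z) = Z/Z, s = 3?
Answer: 3022515/49 ≈ 61684.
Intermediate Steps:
n(t) = -6 - 3*t (n(t) = -3*(2 + t) = -6 - 3*t)
f(Z) = 1
x(A) = 1 (x(A) = 1/1 = 1)
(-85*n(6 - 1*(-1)))*(-43/(-49) + 26/x(-2)) = (-85*(-6 - 3*(6 - 1*(-1))))*(-43/(-49) + 26/1) = (-85*(-6 - 3*(6 + 1)))*(-43*(-1/49) + 26*1) = (-85*(-6 - 3*7))*(43/49 + 26) = -85*(-6 - 21)*(1317/49) = -85*(-27)*(1317/49) = 2295*(1317/49) = 3022515/49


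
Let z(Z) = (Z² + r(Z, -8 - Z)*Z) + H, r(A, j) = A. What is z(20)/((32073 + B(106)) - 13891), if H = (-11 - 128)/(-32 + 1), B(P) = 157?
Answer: 8313/189503 ≈ 0.043867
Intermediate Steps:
H = 139/31 (H = -139/(-31) = -139*(-1/31) = 139/31 ≈ 4.4839)
z(Z) = 139/31 + 2*Z² (z(Z) = (Z² + Z*Z) + 139/31 = (Z² + Z²) + 139/31 = 2*Z² + 139/31 = 139/31 + 2*Z²)
z(20)/((32073 + B(106)) - 13891) = (139/31 + 2*20²)/((32073 + 157) - 13891) = (139/31 + 2*400)/(32230 - 13891) = (139/31 + 800)/18339 = (24939/31)*(1/18339) = 8313/189503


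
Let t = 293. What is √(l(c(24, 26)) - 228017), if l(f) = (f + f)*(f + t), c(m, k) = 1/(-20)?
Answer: I*√91218518/20 ≈ 477.54*I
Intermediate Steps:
c(m, k) = -1/20
l(f) = 2*f*(293 + f) (l(f) = (f + f)*(f + 293) = (2*f)*(293 + f) = 2*f*(293 + f))
√(l(c(24, 26)) - 228017) = √(2*(-1/20)*(293 - 1/20) - 228017) = √(2*(-1/20)*(5859/20) - 228017) = √(-5859/200 - 228017) = √(-45609259/200) = I*√91218518/20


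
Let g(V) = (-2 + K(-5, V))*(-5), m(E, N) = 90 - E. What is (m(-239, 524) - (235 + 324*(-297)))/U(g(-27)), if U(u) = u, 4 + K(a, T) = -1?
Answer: 96322/35 ≈ 2752.1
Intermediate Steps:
K(a, T) = -5 (K(a, T) = -4 - 1 = -5)
g(V) = 35 (g(V) = (-2 - 5)*(-5) = -7*(-5) = 35)
(m(-239, 524) - (235 + 324*(-297)))/U(g(-27)) = ((90 - 1*(-239)) - (235 + 324*(-297)))/35 = ((90 + 239) - (235 - 96228))*(1/35) = (329 - 1*(-95993))*(1/35) = (329 + 95993)*(1/35) = 96322*(1/35) = 96322/35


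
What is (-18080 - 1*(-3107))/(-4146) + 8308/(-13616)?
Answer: 7059475/2352164 ≈ 3.0013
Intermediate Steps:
(-18080 - 1*(-3107))/(-4146) + 8308/(-13616) = (-18080 + 3107)*(-1/4146) + 8308*(-1/13616) = -14973*(-1/4146) - 2077/3404 = 4991/1382 - 2077/3404 = 7059475/2352164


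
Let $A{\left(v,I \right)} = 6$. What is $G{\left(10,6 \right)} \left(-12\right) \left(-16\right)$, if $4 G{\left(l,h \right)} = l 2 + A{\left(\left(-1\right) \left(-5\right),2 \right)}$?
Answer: $1248$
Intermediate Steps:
$G{\left(l,h \right)} = \frac{3}{2} + \frac{l}{2}$ ($G{\left(l,h \right)} = \frac{l 2 + 6}{4} = \frac{2 l + 6}{4} = \frac{6 + 2 l}{4} = \frac{3}{2} + \frac{l}{2}$)
$G{\left(10,6 \right)} \left(-12\right) \left(-16\right) = \left(\frac{3}{2} + \frac{1}{2} \cdot 10\right) \left(-12\right) \left(-16\right) = \left(\frac{3}{2} + 5\right) \left(-12\right) \left(-16\right) = \frac{13}{2} \left(-12\right) \left(-16\right) = \left(-78\right) \left(-16\right) = 1248$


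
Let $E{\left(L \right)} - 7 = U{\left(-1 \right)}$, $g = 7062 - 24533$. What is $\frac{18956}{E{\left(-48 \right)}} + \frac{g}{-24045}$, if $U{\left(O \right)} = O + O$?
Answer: $\frac{18235375}{4809} \approx 3791.9$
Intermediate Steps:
$g = -17471$ ($g = 7062 - 24533 = -17471$)
$U{\left(O \right)} = 2 O$
$E{\left(L \right)} = 5$ ($E{\left(L \right)} = 7 + 2 \left(-1\right) = 7 - 2 = 5$)
$\frac{18956}{E{\left(-48 \right)}} + \frac{g}{-24045} = \frac{18956}{5} - \frac{17471}{-24045} = 18956 \cdot \frac{1}{5} - - \frac{17471}{24045} = \frac{18956}{5} + \frac{17471}{24045} = \frac{18235375}{4809}$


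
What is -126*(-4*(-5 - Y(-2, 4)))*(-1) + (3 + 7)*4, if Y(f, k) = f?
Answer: 1552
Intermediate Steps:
-126*(-4*(-5 - Y(-2, 4)))*(-1) + (3 + 7)*4 = -126*(-4*(-5 - 1*(-2)))*(-1) + (3 + 7)*4 = -126*(-4*(-5 + 2))*(-1) + 10*4 = -126*(-4*(-3))*(-1) + 40 = -1512*(-1) + 40 = -126*(-12) + 40 = 1512 + 40 = 1552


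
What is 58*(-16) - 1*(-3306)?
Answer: 2378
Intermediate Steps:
58*(-16) - 1*(-3306) = -928 + 3306 = 2378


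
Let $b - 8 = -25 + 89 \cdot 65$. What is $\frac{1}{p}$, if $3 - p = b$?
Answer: $- \frac{1}{5765} \approx -0.00017346$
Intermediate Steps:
$b = 5768$ ($b = 8 + \left(-25 + 89 \cdot 65\right) = 8 + \left(-25 + 5785\right) = 8 + 5760 = 5768$)
$p = -5765$ ($p = 3 - 5768 = -5765$)
$\frac{1}{p} = \frac{1}{-5765} = - \frac{1}{5765}$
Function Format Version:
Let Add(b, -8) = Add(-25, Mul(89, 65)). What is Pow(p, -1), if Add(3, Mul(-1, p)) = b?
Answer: Rational(-1, 5765) ≈ -0.00017346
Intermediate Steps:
b = 5768 (b = Add(8, Add(-25, Mul(89, 65))) = Add(8, Add(-25, 5785)) = Add(8, 5760) = 5768)
p = -5765 (p = Add(3, Mul(-1, 5768)) = Add(3, -5768) = -5765)
Pow(p, -1) = Pow(-5765, -1) = Rational(-1, 5765)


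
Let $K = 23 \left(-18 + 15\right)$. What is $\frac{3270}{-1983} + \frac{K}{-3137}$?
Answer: $- \frac{3373721}{2073557} \approx -1.627$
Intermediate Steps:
$K = -69$ ($K = 23 \left(-3\right) = -69$)
$\frac{3270}{-1983} + \frac{K}{-3137} = \frac{3270}{-1983} - \frac{69}{-3137} = 3270 \left(- \frac{1}{1983}\right) - - \frac{69}{3137} = - \frac{1090}{661} + \frac{69}{3137} = - \frac{3373721}{2073557}$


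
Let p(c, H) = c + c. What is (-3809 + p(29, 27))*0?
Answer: 0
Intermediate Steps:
p(c, H) = 2*c
(-3809 + p(29, 27))*0 = (-3809 + 2*29)*0 = (-3809 + 58)*0 = -3751*0 = 0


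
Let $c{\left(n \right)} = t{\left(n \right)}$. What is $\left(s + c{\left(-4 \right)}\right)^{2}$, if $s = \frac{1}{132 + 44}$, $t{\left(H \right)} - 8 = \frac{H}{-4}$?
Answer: $\frac{2512225}{30976} \approx 81.102$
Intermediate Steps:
$t{\left(H \right)} = 8 - \frac{H}{4}$ ($t{\left(H \right)} = 8 + \frac{H}{-4} = 8 - \frac{H}{4}$)
$c{\left(n \right)} = 8 - \frac{n}{4}$
$s = \frac{1}{176} \approx 0.0056818$
$\left(s + c{\left(-4 \right)}\right)^{2} = \left(\frac{1}{176} + \left(8 - -1\right)\right)^{2} = \left(\frac{1}{176} + \left(8 + 1\right)\right)^{2} = \left(\frac{1}{176} + 9\right)^{2} = \left(\frac{1585}{176}\right)^{2} = \frac{2512225}{30976}$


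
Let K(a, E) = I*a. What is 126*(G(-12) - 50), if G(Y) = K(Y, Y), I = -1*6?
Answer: 2772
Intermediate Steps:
I = -6
K(a, E) = -6*a
G(Y) = -6*Y
126*(G(-12) - 50) = 126*(-6*(-12) - 50) = 126*(72 - 50) = 126*22 = 2772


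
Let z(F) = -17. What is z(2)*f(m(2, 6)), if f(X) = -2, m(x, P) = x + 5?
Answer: 34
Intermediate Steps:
m(x, P) = 5 + x
z(2)*f(m(2, 6)) = -17*(-2) = 34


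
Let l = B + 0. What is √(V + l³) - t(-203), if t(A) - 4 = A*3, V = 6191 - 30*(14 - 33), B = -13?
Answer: 605 + 2*√1141 ≈ 672.56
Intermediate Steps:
l = -13 (l = -13 + 0 = -13)
V = 6761 (V = 6191 - 30*(-19) = 6191 - 1*(-570) = 6191 + 570 = 6761)
t(A) = 4 + 3*A (t(A) = 4 + A*3 = 4 + 3*A)
√(V + l³) - t(-203) = √(6761 + (-13)³) - (4 + 3*(-203)) = √(6761 - 2197) - (4 - 609) = √4564 - 1*(-605) = 2*√1141 + 605 = 605 + 2*√1141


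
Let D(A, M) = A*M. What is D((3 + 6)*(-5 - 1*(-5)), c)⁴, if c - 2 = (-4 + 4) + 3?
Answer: 0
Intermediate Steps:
c = 5 (c = 2 + ((-4 + 4) + 3) = 2 + (0 + 3) = 2 + 3 = 5)
D((3 + 6)*(-5 - 1*(-5)), c)⁴ = (((3 + 6)*(-5 - 1*(-5)))*5)⁴ = ((9*(-5 + 5))*5)⁴ = ((9*0)*5)⁴ = (0*5)⁴ = 0⁴ = 0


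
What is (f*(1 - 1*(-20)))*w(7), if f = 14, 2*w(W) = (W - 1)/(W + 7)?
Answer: 63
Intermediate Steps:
w(W) = (-1 + W)/(2*(7 + W)) (w(W) = ((W - 1)/(W + 7))/2 = ((-1 + W)/(7 + W))/2 = (-1 + W)/(2*(7 + W)))
(f*(1 - 1*(-20)))*w(7) = (14*(1 - 1*(-20)))*((-1 + 7)/(2*(7 + 7))) = (14*(1 + 20))*((1/2)*6/14) = (14*21)*((1/2)*(1/14)*6) = 294*(3/14) = 63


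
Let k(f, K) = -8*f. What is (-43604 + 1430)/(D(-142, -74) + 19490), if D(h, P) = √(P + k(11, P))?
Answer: -410985630/189930131 + 189783*I*√2/189930131 ≈ -2.1639 + 0.0014131*I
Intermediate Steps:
D(h, P) = √(-88 + P) (D(h, P) = √(P - 8*11) = √(P - 88) = √(-88 + P))
(-43604 + 1430)/(D(-142, -74) + 19490) = (-43604 + 1430)/(√(-88 - 74) + 19490) = -42174/(√(-162) + 19490) = -42174/(9*I*√2 + 19490) = -42174/(19490 + 9*I*√2)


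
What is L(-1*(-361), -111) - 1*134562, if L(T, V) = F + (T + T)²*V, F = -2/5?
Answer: -289985432/5 ≈ -5.7997e+7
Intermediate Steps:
F = -⅖ (F = (⅕)*(-2) = -⅖ ≈ -0.40000)
L(T, V) = -⅖ + 4*V*T² (L(T, V) = -⅖ + (T + T)²*V = -⅖ + (2*T)²*V = -⅖ + (4*T²)*V = -⅖ + 4*V*T²)
L(-1*(-361), -111) - 1*134562 = (-⅖ + 4*(-111)*(-1*(-361))²) - 1*134562 = (-⅖ + 4*(-111)*361²) - 134562 = (-⅖ + 4*(-111)*130321) - 134562 = (-⅖ - 57862524) - 134562 = -289312622/5 - 134562 = -289985432/5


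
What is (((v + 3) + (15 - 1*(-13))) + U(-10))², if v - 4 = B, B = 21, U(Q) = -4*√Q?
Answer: 2976 - 448*I*√10 ≈ 2976.0 - 1416.7*I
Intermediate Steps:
v = 25 (v = 4 + 21 = 25)
(((v + 3) + (15 - 1*(-13))) + U(-10))² = (((25 + 3) + (15 - 1*(-13))) - 4*I*√10)² = ((28 + (15 + 13)) - 4*I*√10)² = ((28 + 28) - 4*I*√10)² = (56 - 4*I*√10)²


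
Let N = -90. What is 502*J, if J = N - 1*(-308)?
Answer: 109436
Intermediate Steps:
J = 218 (J = -90 - 1*(-308) = -90 + 308 = 218)
502*J = 502*218 = 109436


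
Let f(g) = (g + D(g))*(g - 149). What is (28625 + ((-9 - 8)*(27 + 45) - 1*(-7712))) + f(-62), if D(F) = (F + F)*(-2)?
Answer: -4133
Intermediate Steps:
D(F) = -4*F (D(F) = (2*F)*(-2) = -4*F)
f(g) = -3*g*(-149 + g) (f(g) = (g - 4*g)*(g - 149) = (-3*g)*(-149 + g) = -3*g*(-149 + g))
(28625 + ((-9 - 8)*(27 + 45) - 1*(-7712))) + f(-62) = (28625 + ((-9 - 8)*(27 + 45) - 1*(-7712))) + 3*(-62)*(149 - 1*(-62)) = (28625 + (-17*72 + 7712)) + 3*(-62)*(149 + 62) = (28625 + (-1224 + 7712)) + 3*(-62)*211 = (28625 + 6488) - 39246 = 35113 - 39246 = -4133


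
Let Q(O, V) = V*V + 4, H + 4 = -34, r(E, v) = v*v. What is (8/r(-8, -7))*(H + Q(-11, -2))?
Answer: -240/49 ≈ -4.8980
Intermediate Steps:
r(E, v) = v²
H = -38 (H = -4 - 34 = -38)
Q(O, V) = 4 + V² (Q(O, V) = V² + 4 = 4 + V²)
(8/r(-8, -7))*(H + Q(-11, -2)) = (8/((-7)²))*(-38 + (4 + (-2)²)) = (8/49)*(-38 + (4 + 4)) = (8*(1/49))*(-38 + 8) = (8/49)*(-30) = -240/49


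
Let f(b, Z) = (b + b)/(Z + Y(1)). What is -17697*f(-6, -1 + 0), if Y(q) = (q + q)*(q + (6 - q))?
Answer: 212364/11 ≈ 19306.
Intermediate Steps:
Y(q) = 12*q (Y(q) = (2*q)*6 = 12*q)
f(b, Z) = 2*b/(12 + Z) (f(b, Z) = (b + b)/(Z + 12*1) = (2*b)/(Z + 12) = (2*b)/(12 + Z) = 2*b/(12 + Z))
-17697*f(-6, -1 + 0) = -35394*(-6)/(12 + (-1 + 0)) = -35394*(-6)/(12 - 1) = -35394*(-6)/11 = -17697*(-12/11) = 212364/11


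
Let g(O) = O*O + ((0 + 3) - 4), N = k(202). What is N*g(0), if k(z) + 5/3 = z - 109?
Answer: -274/3 ≈ -91.333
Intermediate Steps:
k(z) = -332/3 + z (k(z) = -5/3 + (z - 109) = -5/3 + (-109 + z) = -332/3 + z)
N = 274/3 (N = -332/3 + 202 = 274/3 ≈ 91.333)
g(O) = -1 + O**2 (g(O) = O**2 + (3 - 4) = O**2 - 1 = -1 + O**2)
N*g(0) = 274*(-1 + 0**2)/3 = 274*(-1 + 0)/3 = (274/3)*(-1) = -274/3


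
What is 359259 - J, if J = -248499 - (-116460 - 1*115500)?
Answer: 375798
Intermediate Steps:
J = -16539 (J = -248499 - (-116460 - 115500) = -248499 - 1*(-231960) = -248499 + 231960 = -16539)
359259 - J = 359259 - 1*(-16539) = 359259 + 16539 = 375798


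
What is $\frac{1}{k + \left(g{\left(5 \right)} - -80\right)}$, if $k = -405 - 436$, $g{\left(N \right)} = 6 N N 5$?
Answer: $- \frac{1}{11} \approx -0.090909$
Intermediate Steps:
$g{\left(N \right)} = 30 N^{2}$ ($g{\left(N \right)} = 6 N^{2} \cdot 5 = 30 N^{2}$)
$k = -841$ ($k = -405 - 436 = -841$)
$\frac{1}{k + \left(g{\left(5 \right)} - -80\right)} = \frac{1}{-841 - \left(-80 - 30 \cdot 5^{2}\right)} = \frac{1}{-841 + \left(30 \cdot 25 + 80\right)} = \frac{1}{-841 + \left(750 + 80\right)} = \frac{1}{-841 + 830} = \frac{1}{-11} = - \frac{1}{11}$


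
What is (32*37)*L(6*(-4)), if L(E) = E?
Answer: -28416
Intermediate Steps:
(32*37)*L(6*(-4)) = (32*37)*(6*(-4)) = 1184*(-24) = -28416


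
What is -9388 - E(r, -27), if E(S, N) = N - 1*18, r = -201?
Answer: -9343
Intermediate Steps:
E(S, N) = -18 + N (E(S, N) = N - 18 = -18 + N)
-9388 - E(r, -27) = -9388 - (-18 - 27) = -9388 - 1*(-45) = -9388 + 45 = -9343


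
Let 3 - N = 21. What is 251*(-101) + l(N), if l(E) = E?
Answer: -25369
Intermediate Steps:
N = -18 (N = 3 - 1*21 = 3 - 21 = -18)
251*(-101) + l(N) = 251*(-101) - 18 = -25351 - 18 = -25369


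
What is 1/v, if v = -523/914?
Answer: -914/523 ≈ -1.7476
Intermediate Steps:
v = -523/914 (v = -523*1/914 = -523/914 ≈ -0.57221)
1/v = 1/(-523/914) = -914/523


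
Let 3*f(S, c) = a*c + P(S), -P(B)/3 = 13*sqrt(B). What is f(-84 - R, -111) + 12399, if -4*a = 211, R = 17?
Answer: 57403/4 - 13*I*sqrt(101) ≈ 14351.0 - 130.65*I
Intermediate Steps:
P(B) = -39*sqrt(B)
a = -211/4 (a = -1/4*211 = -211/4 ≈ -52.750)
f(S, c) = -13*sqrt(S) - 211*c/12 (f(S, c) = (-211*c/4 - 39*sqrt(S))/3 = (-39*sqrt(S) - 211*c/4)/3 = -13*sqrt(S) - 211*c/12)
f(-84 - R, -111) + 12399 = (-13*sqrt(-84 - 1*17) - 211/12*(-111)) + 12399 = (-13*sqrt(-84 - 17) + 7807/4) + 12399 = (-13*I*sqrt(101) + 7807/4) + 12399 = (7807/4 - 13*I*sqrt(101)) + 12399 = 57403/4 - 13*I*sqrt(101)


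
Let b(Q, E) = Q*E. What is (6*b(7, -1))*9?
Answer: -378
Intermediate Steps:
b(Q, E) = E*Q
(6*b(7, -1))*9 = (6*(-1*7))*9 = (6*(-7))*9 = -42*9 = -378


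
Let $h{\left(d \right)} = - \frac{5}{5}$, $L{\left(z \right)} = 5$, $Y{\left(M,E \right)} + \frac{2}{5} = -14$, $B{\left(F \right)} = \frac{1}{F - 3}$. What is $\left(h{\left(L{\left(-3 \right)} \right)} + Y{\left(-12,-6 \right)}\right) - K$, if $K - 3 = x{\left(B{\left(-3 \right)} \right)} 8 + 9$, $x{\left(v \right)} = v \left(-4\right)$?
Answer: $- \frac{491}{15} \approx -32.733$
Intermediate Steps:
$B{\left(F \right)} = \frac{1}{-3 + F}$
$Y{\left(M,E \right)} = - \frac{72}{5}$ ($Y{\left(M,E \right)} = - \frac{2}{5} - 14 = - \frac{72}{5}$)
$h{\left(d \right)} = -1$ ($h{\left(d \right)} = \left(-5\right) \frac{1}{5} = -1$)
$x{\left(v \right)} = - 4 v$
$K = \frac{52}{3}$ ($K = 3 + \left(- \frac{4}{-3 - 3} \cdot 8 + 9\right) = 3 + \left(- \frac{4}{-6} \cdot 8 + 9\right) = 3 + \left(\left(-4\right) \left(- \frac{1}{6}\right) 8 + 9\right) = 3 + \left(\frac{2}{3} \cdot 8 + 9\right) = 3 + \left(\frac{16}{3} + 9\right) = 3 + \frac{43}{3} = \frac{52}{3} \approx 17.333$)
$\left(h{\left(L{\left(-3 \right)} \right)} + Y{\left(-12,-6 \right)}\right) - K = \left(-1 - \frac{72}{5}\right) - \frac{52}{3} = - \frac{77}{5} - \frac{52}{3} = - \frac{491}{15}$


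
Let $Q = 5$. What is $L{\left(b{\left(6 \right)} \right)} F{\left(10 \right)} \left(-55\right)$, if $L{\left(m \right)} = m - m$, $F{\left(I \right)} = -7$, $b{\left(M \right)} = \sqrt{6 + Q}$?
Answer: $0$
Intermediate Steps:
$b{\left(M \right)} = \sqrt{11}$ ($b{\left(M \right)} = \sqrt{6 + 5} = \sqrt{11}$)
$L{\left(m \right)} = 0$
$L{\left(b{\left(6 \right)} \right)} F{\left(10 \right)} \left(-55\right) = 0 \left(-7\right) \left(-55\right) = 0 \left(-55\right) = 0$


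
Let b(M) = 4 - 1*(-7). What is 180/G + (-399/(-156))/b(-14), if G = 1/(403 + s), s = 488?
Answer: 91737493/572 ≈ 1.6038e+5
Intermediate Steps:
G = 1/891 (G = 1/(403 + 488) = 1/891 ≈ 0.0011223)
b(M) = 11 (b(M) = 4 + 7 = 11)
180/G + (-399/(-156))/b(-14) = 180/(1/891) - 399/(-156)/11 = 180*891 - 399*(-1/156)*(1/11) = 160380 + (133/52)*(1/11) = 160380 + 133/572 = 91737493/572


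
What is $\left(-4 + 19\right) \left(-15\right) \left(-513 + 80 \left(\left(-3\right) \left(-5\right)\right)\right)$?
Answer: $-154575$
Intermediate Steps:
$\left(-4 + 19\right) \left(-15\right) \left(-513 + 80 \left(\left(-3\right) \left(-5\right)\right)\right) = 15 \left(-15\right) \left(-513 + 80 \cdot 15\right) = - 225 \left(-513 + 1200\right) = \left(-225\right) 687 = -154575$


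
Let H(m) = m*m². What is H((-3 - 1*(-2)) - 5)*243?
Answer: -52488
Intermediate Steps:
H(m) = m³
H((-3 - 1*(-2)) - 5)*243 = ((-3 - 1*(-2)) - 5)³*243 = ((-3 + 2) - 5)³*243 = (-1 - 5)³*243 = (-6)³*243 = -216*243 = -52488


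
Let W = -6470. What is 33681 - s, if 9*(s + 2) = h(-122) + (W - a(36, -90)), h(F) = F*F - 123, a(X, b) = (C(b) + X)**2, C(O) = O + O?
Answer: 315592/9 ≈ 35066.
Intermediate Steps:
C(O) = 2*O
a(X, b) = (X + 2*b)**2 (a(X, b) = (2*b + X)**2 = (X + 2*b)**2)
h(F) = -123 + F**2 (h(F) = F**2 - 123 = -123 + F**2)
s = -12463/9 (s = -2 + ((-123 + (-122)**2) + (-6470 - (36 + 2*(-90))**2))/9 = -2 + ((-123 + 14884) + (-6470 - (36 - 180)**2))/9 = -2 + (14761 + (-6470 - 1*(-144)**2))/9 = -2 + (14761 + (-6470 - 1*20736))/9 = -2 + (14761 + (-6470 - 20736))/9 = -2 + (14761 - 27206)/9 = -2 + (1/9)*(-12445) = -2 - 12445/9 = -12463/9 ≈ -1384.8)
33681 - s = 33681 - 1*(-12463/9) = 33681 + 12463/9 = 315592/9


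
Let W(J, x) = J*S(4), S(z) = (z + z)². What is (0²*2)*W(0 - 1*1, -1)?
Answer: 0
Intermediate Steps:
S(z) = 4*z² (S(z) = (2*z)² = 4*z²)
W(J, x) = 64*J (W(J, x) = J*(4*4²) = J*(4*16) = J*64 = 64*J)
(0²*2)*W(0 - 1*1, -1) = (0²*2)*(64*(0 - 1*1)) = (0*2)*(64*(0 - 1)) = 0*(64*(-1)) = 0*(-64) = 0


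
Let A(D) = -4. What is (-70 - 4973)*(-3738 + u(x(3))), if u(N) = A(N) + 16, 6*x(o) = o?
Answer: 18790218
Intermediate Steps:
x(o) = o/6
u(N) = 12 (u(N) = -4 + 16 = 12)
(-70 - 4973)*(-3738 + u(x(3))) = (-70 - 4973)*(-3738 + 12) = -5043*(-3726) = 18790218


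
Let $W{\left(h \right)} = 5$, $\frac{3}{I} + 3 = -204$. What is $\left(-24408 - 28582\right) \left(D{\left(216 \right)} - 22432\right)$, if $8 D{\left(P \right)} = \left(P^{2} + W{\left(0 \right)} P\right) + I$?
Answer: $\frac{240804603095}{276} \approx 8.7248 \cdot 10^{8}$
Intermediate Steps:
$I = - \frac{1}{69}$ ($I = \frac{3}{-3 - 204} = \frac{3}{-207} = 3 \left(- \frac{1}{207}\right) = - \frac{1}{69} \approx -0.014493$)
$D{\left(P \right)} = - \frac{1}{552} + \frac{P^{2}}{8} + \frac{5 P}{8}$ ($D{\left(P \right)} = \frac{\left(P^{2} + 5 P\right) - \frac{1}{69}}{8} = \frac{- \frac{1}{69} + P^{2} + 5 P}{8} = - \frac{1}{552} + \frac{P^{2}}{8} + \frac{5 P}{8}$)
$\left(-24408 - 28582\right) \left(D{\left(216 \right)} - 22432\right) = \left(-24408 - 28582\right) \left(\left(- \frac{1}{552} + \frac{216^{2}}{8} + \frac{5}{8} \cdot 216\right) - 22432\right) = - 52990 \left(\left(- \frac{1}{552} + \frac{1}{8} \cdot 46656 + 135\right) - 22432\right) = - 52990 \left(\left(- \frac{1}{552} + 5832 + 135\right) - 22432\right) = - 52990 \left(\frac{3293783}{552} - 22432\right) = \left(-52990\right) \left(- \frac{9088681}{552}\right) = \frac{240804603095}{276}$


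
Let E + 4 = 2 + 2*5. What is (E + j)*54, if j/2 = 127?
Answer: 14148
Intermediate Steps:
j = 254 (j = 2*127 = 254)
E = 8 (E = -4 + (2 + 2*5) = -4 + (2 + 10) = -4 + 12 = 8)
(E + j)*54 = (8 + 254)*54 = 262*54 = 14148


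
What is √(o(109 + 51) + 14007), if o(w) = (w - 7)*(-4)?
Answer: √13395 ≈ 115.74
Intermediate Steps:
o(w) = 28 - 4*w (o(w) = (-7 + w)*(-4) = 28 - 4*w)
√(o(109 + 51) + 14007) = √((28 - 4*(109 + 51)) + 14007) = √((28 - 4*160) + 14007) = √((28 - 640) + 14007) = √(-612 + 14007) = √13395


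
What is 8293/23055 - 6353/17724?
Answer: 57413/45402980 ≈ 0.0012645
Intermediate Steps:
8293/23055 - 6353/17724 = 57413/45402980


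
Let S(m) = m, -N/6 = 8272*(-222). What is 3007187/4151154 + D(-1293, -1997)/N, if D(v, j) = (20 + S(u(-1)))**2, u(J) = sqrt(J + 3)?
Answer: 920438036521/1270518797856 + 5*sqrt(2)/1377288 ≈ 0.72446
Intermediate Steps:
u(J) = sqrt(3 + J)
N = 11018304 (N = -49632*(-222) = -6*(-1836384) = 11018304)
D(v, j) = (20 + sqrt(2))**2 (D(v, j) = (20 + sqrt(3 - 1))**2 = (20 + sqrt(2))**2)
3007187/4151154 + D(-1293, -1997)/N = 3007187/4151154 + (20 + sqrt(2))**2/11018304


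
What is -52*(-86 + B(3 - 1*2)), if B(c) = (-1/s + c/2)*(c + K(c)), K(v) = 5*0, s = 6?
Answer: 13364/3 ≈ 4454.7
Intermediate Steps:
K(v) = 0
B(c) = c*(-⅙ + c/2) (B(c) = (-1/6 + c/2)*(c + 0) = (-1*⅙ + c*(½))*c = (-⅙ + c/2)*c = c*(-⅙ + c/2))
-52*(-86 + B(3 - 1*2)) = -52*(-86 + (3 - 1*2)*(-1 + 3*(3 - 1*2))/6) = -52*(-86 + (3 - 2)*(-1 + 3*(3 - 2))/6) = -52*(-86 + (⅙)*1*(-1 + 3*1)) = -52*(-86 + (⅙)*1*(-1 + 3)) = -52*(-86 + (⅙)*1*2) = -52*(-86 + ⅓) = -52*(-257/3) = 13364/3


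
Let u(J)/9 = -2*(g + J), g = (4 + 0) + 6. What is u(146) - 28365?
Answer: -31173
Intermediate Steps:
g = 10 (g = 4 + 6 = 10)
u(J) = -180 - 18*J (u(J) = 9*(-2*(10 + J)) = 9*(-20 - 2*J) = -180 - 18*J)
u(146) - 28365 = (-180 - 18*146) - 28365 = (-180 - 2628) - 28365 = -2808 - 28365 = -31173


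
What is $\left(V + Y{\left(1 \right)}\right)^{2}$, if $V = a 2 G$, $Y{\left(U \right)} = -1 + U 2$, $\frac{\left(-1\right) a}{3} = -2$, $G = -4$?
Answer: $2209$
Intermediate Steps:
$a = 6$ ($a = \left(-3\right) \left(-2\right) = 6$)
$Y{\left(U \right)} = -1 + 2 U$
$V = -48$ ($V = 6 \cdot 2 \left(-4\right) = 12 \left(-4\right) = -48$)
$\left(V + Y{\left(1 \right)}\right)^{2} = \left(-48 + \left(-1 + 2 \cdot 1\right)\right)^{2} = \left(-48 + \left(-1 + 2\right)\right)^{2} = \left(-48 + 1\right)^{2} = \left(-47\right)^{2} = 2209$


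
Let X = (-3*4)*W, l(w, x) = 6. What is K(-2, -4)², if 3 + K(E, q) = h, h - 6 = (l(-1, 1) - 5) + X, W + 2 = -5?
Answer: 7744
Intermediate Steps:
W = -7 (W = -2 - 5 = -7)
X = 84 (X = -3*4*(-7) = -12*(-7) = 84)
h = 91 (h = 6 + ((6 - 5) + 84) = 6 + (1 + 84) = 6 + 85 = 91)
K(E, q) = 88 (K(E, q) = -3 + 91 = 88)
K(-2, -4)² = 88² = 7744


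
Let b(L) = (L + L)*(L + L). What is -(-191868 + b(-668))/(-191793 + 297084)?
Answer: -1593028/105291 ≈ -15.130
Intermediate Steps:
b(L) = 4*L**2 (b(L) = (2*L)*(2*L) = 4*L**2)
-(-191868 + b(-668))/(-191793 + 297084) = -(-191868 + 4*(-668)**2)/(-191793 + 297084) = -(-191868 + 4*446224)/105291 = -(-191868 + 1784896)/105291 = -1593028/105291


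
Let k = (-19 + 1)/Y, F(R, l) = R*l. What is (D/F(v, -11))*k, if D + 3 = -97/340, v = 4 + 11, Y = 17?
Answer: -3351/158950 ≈ -0.021082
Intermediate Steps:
v = 15
D = -1117/340 (D = -3 - 97/340 = -1117/340 ≈ -3.2853)
k = -18/17 (k = (-19 + 1)/17 = -18*1/17 = -18/17 ≈ -1.0588)
(D/F(v, -11))*k = -1117/(340*(15*(-11)))*(-18/17) = -1117/340/(-165)*(-18/17) = -1117/340*(-1/165)*(-18/17) = (1117/56100)*(-18/17) = -3351/158950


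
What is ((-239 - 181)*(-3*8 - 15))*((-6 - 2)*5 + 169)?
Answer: 2113020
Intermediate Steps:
((-239 - 181)*(-3*8 - 15))*((-6 - 2)*5 + 169) = (-420*(-24 - 15))*(-8*5 + 169) = (-420*(-39))*(-40 + 169) = 16380*129 = 2113020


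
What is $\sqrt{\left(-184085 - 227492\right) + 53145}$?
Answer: $4 i \sqrt{22402} \approx 598.69 i$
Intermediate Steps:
$\sqrt{\left(-184085 - 227492\right) + 53145} = \sqrt{-411577 + 53145} = \sqrt{-358432} = 4 i \sqrt{22402}$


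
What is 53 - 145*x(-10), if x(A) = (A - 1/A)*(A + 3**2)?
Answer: -2765/2 ≈ -1382.5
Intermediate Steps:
x(A) = (9 + A)*(A - 1/A) (x(A) = (A - 1/A)*(A + 9) = (A - 1/A)*(9 + A) = (9 + A)*(A - 1/A))
53 - 145*x(-10) = 53 - 145*(-1 + (-10)**2 - 9/(-10) + 9*(-10)) = 53 - 145*(-1 + 100 - 9*(-1/10) - 90) = 53 - 145*(-1 + 100 + 9/10 - 90) = 53 - 145*99/10 = 53 - 2871/2 = -2765/2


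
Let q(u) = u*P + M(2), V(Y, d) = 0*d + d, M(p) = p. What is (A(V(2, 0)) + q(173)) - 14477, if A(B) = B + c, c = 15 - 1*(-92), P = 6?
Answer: -13330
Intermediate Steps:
V(Y, d) = d (V(Y, d) = 0 + d = d)
c = 107 (c = 15 + 92 = 107)
q(u) = 2 + 6*u (q(u) = u*6 + 2 = 6*u + 2 = 2 + 6*u)
A(B) = 107 + B (A(B) = B + 107 = 107 + B)
(A(V(2, 0)) + q(173)) - 14477 = ((107 + 0) + (2 + 6*173)) - 14477 = (107 + (2 + 1038)) - 14477 = (107 + 1040) - 14477 = 1147 - 14477 = -13330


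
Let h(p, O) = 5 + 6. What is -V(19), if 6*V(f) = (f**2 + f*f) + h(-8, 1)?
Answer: -733/6 ≈ -122.17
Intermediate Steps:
h(p, O) = 11
V(f) = 11/6 + f**2/3 (V(f) = ((f**2 + f*f) + 11)/6 = ((f**2 + f**2) + 11)/6 = (2*f**2 + 11)/6 = (11 + 2*f**2)/6 = 11/6 + f**2/3)
-V(19) = -(11/6 + (1/3)*19**2) = -(11/6 + (1/3)*361) = -(11/6 + 361/3) = -1*733/6 = -733/6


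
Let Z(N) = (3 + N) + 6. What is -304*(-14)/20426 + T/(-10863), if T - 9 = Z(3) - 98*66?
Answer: 4236175/5283039 ≈ 0.80184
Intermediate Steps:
Z(N) = 9 + N
T = -6447 (T = 9 + ((9 + 3) - 98*66) = 9 + (12 - 6468) = 9 - 6456 = -6447)
-304*(-14)/20426 + T/(-10863) = -304*(-14)/20426 - 6447/(-10863) = 4256*(1/20426) - 6447*(-1/10863) = 304/1459 + 2149/3621 = 4236175/5283039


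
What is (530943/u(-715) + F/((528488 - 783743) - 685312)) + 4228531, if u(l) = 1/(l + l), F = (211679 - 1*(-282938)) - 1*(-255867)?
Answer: -710146858527237/940567 ≈ -7.5502e+8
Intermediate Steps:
F = 750484 (F = (211679 + 282938) + 255867 = 494617 + 255867 = 750484)
u(l) = 1/(2*l)
(530943/u(-715) + F/((528488 - 783743) - 685312)) + 4228531 = (530943/(((½)/(-715))) + 750484/((528488 - 783743) - 685312)) + 4228531 = (530943/(((½)*(-1/715))) + 750484/(-255255 - 685312)) + 4228531 = (530943/(-1/1430) + 750484/(-940567)) + 4228531 = (530943*(-1430) + 750484*(-1/940567)) + 4228531 = (-759248490 - 750484/940567) + 4228531 = -714124075244314/940567 + 4228531 = -710146858527237/940567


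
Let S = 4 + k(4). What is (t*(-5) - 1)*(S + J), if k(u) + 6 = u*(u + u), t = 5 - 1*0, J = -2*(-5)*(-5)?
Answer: 520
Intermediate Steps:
J = -50 (J = 10*(-5) = -50)
t = 5 (t = 5 + 0 = 5)
k(u) = -6 + 2*u**2 (k(u) = -6 + u*(u + u) = -6 + u*(2*u) = -6 + 2*u**2)
S = 30 (S = 4 + (-6 + 2*4**2) = 4 + (-6 + 2*16) = 4 + (-6 + 32) = 4 + 26 = 30)
(t*(-5) - 1)*(S + J) = (5*(-5) - 1)*(30 - 50) = (-25 - 1)*(-20) = -26*(-20) = 520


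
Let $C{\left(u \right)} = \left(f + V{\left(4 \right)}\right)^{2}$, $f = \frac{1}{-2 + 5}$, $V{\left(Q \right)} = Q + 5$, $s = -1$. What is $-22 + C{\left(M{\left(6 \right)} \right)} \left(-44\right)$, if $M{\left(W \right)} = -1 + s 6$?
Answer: $- \frac{34694}{9} \approx -3854.9$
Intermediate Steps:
$V{\left(Q \right)} = 5 + Q$
$f = \frac{1}{3} \approx 0.33333$
$M{\left(W \right)} = -7$ ($M{\left(W \right)} = -1 - 6 = -7$)
$C{\left(u \right)} = \frac{784}{9}$ ($C{\left(u \right)} = \left(\frac{1}{3} + \left(5 + 4\right)\right)^{2} = \left(\frac{1}{3} + 9\right)^{2} = \left(\frac{28}{3}\right)^{2} = \frac{784}{9}$)
$-22 + C{\left(M{\left(6 \right)} \right)} \left(-44\right) = -22 + \frac{784}{9} \left(-44\right) = -22 - \frac{34496}{9} = - \frac{34694}{9}$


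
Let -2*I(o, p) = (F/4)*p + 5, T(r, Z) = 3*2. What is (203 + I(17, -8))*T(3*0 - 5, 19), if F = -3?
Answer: 1185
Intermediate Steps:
T(r, Z) = 6
I(o, p) = -5/2 + 3*p/8 (I(o, p) = -((-3/4)*p + 5)/2 = -((-3*¼)*p + 5)/2 = -(-3*p/4 + 5)/2 = -(5 - 3*p/4)/2 = -5/2 + 3*p/8)
(203 + I(17, -8))*T(3*0 - 5, 19) = (203 + (-5/2 + (3/8)*(-8)))*6 = (203 + (-5/2 - 3))*6 = (203 - 11/2)*6 = (395/2)*6 = 1185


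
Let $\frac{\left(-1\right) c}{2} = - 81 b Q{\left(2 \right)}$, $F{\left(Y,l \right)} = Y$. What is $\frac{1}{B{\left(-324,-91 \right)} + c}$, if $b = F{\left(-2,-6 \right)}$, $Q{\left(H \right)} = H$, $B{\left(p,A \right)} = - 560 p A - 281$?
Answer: $- \frac{1}{16511969} \approx -6.0562 \cdot 10^{-8}$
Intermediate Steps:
$B{\left(p,A \right)} = -281 - 560 A p$ ($B{\left(p,A \right)} = - 560 A p - 281 = -281 - 560 A p$)
$b = -2$
$c = -648$ ($c = - 2 \left(-81\right) \left(-2\right) 2 = - 2 \cdot 162 \cdot 2 = \left(-2\right) 324 = -648$)
$\frac{1}{B{\left(-324,-91 \right)} + c} = \frac{1}{\left(-281 - \left(-50960\right) \left(-324\right)\right) - 648} = \frac{1}{\left(-281 - 16511040\right) - 648} = \frac{1}{-16511321 - 648} = \frac{1}{-16511969} = - \frac{1}{16511969}$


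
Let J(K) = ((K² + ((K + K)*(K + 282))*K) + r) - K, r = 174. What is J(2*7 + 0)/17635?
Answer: 116388/17635 ≈ 6.5998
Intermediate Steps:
J(K) = 174 + K² - K + 2*K²*(282 + K) (J(K) = ((K² + ((K + K)*(K + 282))*K) + 174) - K = ((K² + ((2*K)*(282 + K))*K) + 174) - K = ((K² + (2*K*(282 + K))*K) + 174) - K = ((K² + 2*K²*(282 + K)) + 174) - K = (174 + K² + 2*K²*(282 + K)) - K = 174 + K² - K + 2*K²*(282 + K))
J(2*7 + 0)/17635 = (174 - (2*7 + 0) + 2*(2*7 + 0)³ + 565*(2*7 + 0)²)/17635 = (174 - (14 + 0) + 2*(14 + 0)³ + 565*(14 + 0)²)*(1/17635) = (174 - 1*14 + 2*14³ + 565*14²)*(1/17635) = (174 - 14 + 2*2744 + 565*196)*(1/17635) = (174 - 14 + 5488 + 110740)*(1/17635) = 116388*(1/17635) = 116388/17635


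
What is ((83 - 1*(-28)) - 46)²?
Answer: 4225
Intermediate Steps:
((83 - 1*(-28)) - 46)² = ((83 + 28) - 46)² = (111 - 46)² = 65² = 4225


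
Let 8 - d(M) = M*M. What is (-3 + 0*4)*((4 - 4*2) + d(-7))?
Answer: 135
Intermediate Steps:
d(M) = 8 - M² (d(M) = 8 - M*M = 8 - M²)
(-3 + 0*4)*((4 - 4*2) + d(-7)) = (-3 + 0*4)*((4 - 4*2) + (8 - 1*(-7)²)) = (-3 + 0)*((4 - 8) + (8 - 1*49)) = -3*(-4 + (8 - 49)) = -3*(-4 - 41) = -3*(-45) = 135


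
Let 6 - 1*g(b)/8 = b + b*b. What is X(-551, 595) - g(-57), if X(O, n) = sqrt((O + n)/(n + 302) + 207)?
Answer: 25488 + sqrt(166593531)/897 ≈ 25502.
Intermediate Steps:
g(b) = 48 - 8*b - 8*b**2 (g(b) = 48 - 8*(b + b*b) = 48 - 8*(b + b**2) = 48 + (-8*b - 8*b**2) = 48 - 8*b - 8*b**2)
X(O, n) = sqrt(207 + (O + n)/(302 + n)) (X(O, n) = sqrt((O + n)/(302 + n) + 207) = sqrt(207 + (O + n)/(302 + n)))
X(-551, 595) - g(-57) = sqrt((62514 - 551 + 208*595)/(302 + 595)) - (48 - 8*(-57) - 8*(-57)**2) = sqrt((62514 - 551 + 123760)/897) - (48 + 456 - 8*3249) = sqrt((1/897)*185723) - (48 + 456 - 25992) = sqrt(185723/897) - 1*(-25488) = sqrt(166593531)/897 + 25488 = 25488 + sqrt(166593531)/897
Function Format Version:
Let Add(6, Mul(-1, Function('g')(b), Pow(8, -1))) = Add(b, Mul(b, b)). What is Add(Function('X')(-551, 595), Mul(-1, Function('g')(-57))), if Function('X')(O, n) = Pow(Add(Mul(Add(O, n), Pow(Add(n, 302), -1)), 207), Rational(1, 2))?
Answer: Add(25488, Mul(Rational(1, 897), Pow(166593531, Rational(1, 2)))) ≈ 25502.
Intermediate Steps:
Function('g')(b) = Add(48, Mul(-8, b), Mul(-8, Pow(b, 2))) (Function('g')(b) = Add(48, Mul(-8, Add(b, Mul(b, b)))) = Add(48, Mul(-8, Add(b, Pow(b, 2)))) = Add(48, Add(Mul(-8, b), Mul(-8, Pow(b, 2)))) = Add(48, Mul(-8, b), Mul(-8, Pow(b, 2))))
Function('X')(O, n) = Pow(Add(207, Mul(Pow(Add(302, n), -1), Add(O, n))), Rational(1, 2)) (Function('X')(O, n) = Pow(Add(Mul(Add(O, n), Pow(Add(302, n), -1)), 207), Rational(1, 2)) = Pow(Add(Mul(Pow(Add(302, n), -1), Add(O, n)), 207), Rational(1, 2)) = Pow(Add(207, Mul(Pow(Add(302, n), -1), Add(O, n))), Rational(1, 2)))
Add(Function('X')(-551, 595), Mul(-1, Function('g')(-57))) = Add(Pow(Mul(Pow(Add(302, 595), -1), Add(62514, -551, Mul(208, 595))), Rational(1, 2)), Mul(-1, Add(48, Mul(-8, -57), Mul(-8, Pow(-57, 2))))) = Add(Pow(Mul(Pow(897, -1), Add(62514, -551, 123760)), Rational(1, 2)), Mul(-1, Add(48, 456, Mul(-8, 3249)))) = Add(Pow(Mul(Rational(1, 897), 185723), Rational(1, 2)), Mul(-1, Add(48, 456, -25992))) = Add(Pow(Rational(185723, 897), Rational(1, 2)), Mul(-1, -25488)) = Add(Mul(Rational(1, 897), Pow(166593531, Rational(1, 2))), 25488) = Add(25488, Mul(Rational(1, 897), Pow(166593531, Rational(1, 2))))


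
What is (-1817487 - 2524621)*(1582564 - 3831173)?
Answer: 9763703127772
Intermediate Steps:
(-1817487 - 2524621)*(1582564 - 3831173) = -4342108*(-2248609) = 9763703127772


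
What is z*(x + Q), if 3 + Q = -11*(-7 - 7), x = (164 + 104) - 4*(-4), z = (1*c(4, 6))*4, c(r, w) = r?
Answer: 6960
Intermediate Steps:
z = 16 (z = (1*4)*4 = 4*4 = 16)
x = 284 (x = 268 + 16 = 284)
Q = 151 (Q = -3 - 11*(-7 - 7) = -3 - 11*(-14) = -3 + 154 = 151)
z*(x + Q) = 16*(284 + 151) = 16*435 = 6960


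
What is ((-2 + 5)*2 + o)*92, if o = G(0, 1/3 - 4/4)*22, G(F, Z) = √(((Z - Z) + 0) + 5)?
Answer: 552 + 2024*√5 ≈ 5077.8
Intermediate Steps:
G(F, Z) = √5 (G(F, Z) = √((0 + 0) + 5) = √(0 + 5) = √5)
o = 22*√5 (o = √5*22 = 22*√5 ≈ 49.193)
((-2 + 5)*2 + o)*92 = ((-2 + 5)*2 + 22*√5)*92 = (3*2 + 22*√5)*92 = (6 + 22*√5)*92 = 552 + 2024*√5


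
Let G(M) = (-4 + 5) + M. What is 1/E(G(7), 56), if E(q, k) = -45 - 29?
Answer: -1/74 ≈ -0.013514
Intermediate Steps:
G(M) = 1 + M
E(q, k) = -74
1/E(G(7), 56) = 1/(-74) = -1/74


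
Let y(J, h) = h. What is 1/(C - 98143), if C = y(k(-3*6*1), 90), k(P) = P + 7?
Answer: -1/98053 ≈ -1.0199e-5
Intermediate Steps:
k(P) = 7 + P
C = 90
1/(C - 98143) = 1/(90 - 98143) = 1/(-98053) = -1/98053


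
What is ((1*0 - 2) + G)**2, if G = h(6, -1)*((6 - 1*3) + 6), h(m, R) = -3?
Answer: 841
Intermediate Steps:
G = -27 (G = -3*((6 - 1*3) + 6) = -3*((6 - 3) + 6) = -3*(3 + 6) = -3*9 = -27)
((1*0 - 2) + G)**2 = ((1*0 - 2) - 27)**2 = ((0 - 2) - 27)**2 = (-2 - 27)**2 = (-29)**2 = 841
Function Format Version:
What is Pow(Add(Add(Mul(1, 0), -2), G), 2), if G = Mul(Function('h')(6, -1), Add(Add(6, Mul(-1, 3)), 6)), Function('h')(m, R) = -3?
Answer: 841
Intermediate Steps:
G = -27 (G = Mul(-3, Add(Add(6, Mul(-1, 3)), 6)) = Mul(-3, Add(Add(6, -3), 6)) = Mul(-3, Add(3, 6)) = Mul(-3, 9) = -27)
Pow(Add(Add(Mul(1, 0), -2), G), 2) = Pow(Add(Add(Mul(1, 0), -2), -27), 2) = Pow(Add(Add(0, -2), -27), 2) = Pow(Add(-2, -27), 2) = Pow(-29, 2) = 841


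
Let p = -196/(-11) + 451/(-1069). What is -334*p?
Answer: -68324042/11759 ≈ -5810.4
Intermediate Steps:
p = 204563/11759 (p = -196*(-1/11) + 451*(-1/1069) = 196/11 - 451/1069 = 204563/11759 ≈ 17.396)
-334*p = -334*204563/11759 = -68324042/11759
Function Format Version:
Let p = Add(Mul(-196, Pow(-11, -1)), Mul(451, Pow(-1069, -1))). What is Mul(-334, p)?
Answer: Rational(-68324042, 11759) ≈ -5810.4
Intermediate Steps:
p = Rational(204563, 11759) (p = Add(Mul(-196, Rational(-1, 11)), Mul(451, Rational(-1, 1069))) = Add(Rational(196, 11), Rational(-451, 1069)) = Rational(204563, 11759) ≈ 17.396)
Mul(-334, p) = Mul(-334, Rational(204563, 11759)) = Rational(-68324042, 11759)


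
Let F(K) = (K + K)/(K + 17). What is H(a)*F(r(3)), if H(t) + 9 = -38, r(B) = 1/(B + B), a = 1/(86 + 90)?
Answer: -94/103 ≈ -0.91262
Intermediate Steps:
a = 1/176 ≈ 0.0056818
r(B) = 1/(2*B)
H(t) = -47 (H(t) = -9 - 38 = -47)
F(K) = 2*K/(17 + K) (F(K) = (2*K)/(17 + K) = 2*K/(17 + K))
H(a)*F(r(3)) = -94*(½)/3/(17 + (½)/3) = -94*(½)*(⅓)/(17 + (½)*(⅓)) = -94/(6*(17 + ⅙)) = -94/(6*103/6) = -94*6/(6*103) = -47*2/103 = -94/103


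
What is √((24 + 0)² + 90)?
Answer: 3*√74 ≈ 25.807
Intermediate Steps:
√((24 + 0)² + 90) = √(24² + 90) = √(576 + 90) = √666 = 3*√74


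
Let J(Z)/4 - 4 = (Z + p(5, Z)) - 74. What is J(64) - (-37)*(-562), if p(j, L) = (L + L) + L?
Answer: -20050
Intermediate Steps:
p(j, L) = 3*L (p(j, L) = 2*L + L = 3*L)
J(Z) = -280 + 16*Z (J(Z) = 16 + 4*((Z + 3*Z) - 74) = 16 + 4*(4*Z - 74) = 16 + 4*(-74 + 4*Z) = 16 + (-296 + 16*Z) = -280 + 16*Z)
J(64) - (-37)*(-562) = (-280 + 16*64) - (-37)*(-562) = (-280 + 1024) - 1*20794 = 744 - 20794 = -20050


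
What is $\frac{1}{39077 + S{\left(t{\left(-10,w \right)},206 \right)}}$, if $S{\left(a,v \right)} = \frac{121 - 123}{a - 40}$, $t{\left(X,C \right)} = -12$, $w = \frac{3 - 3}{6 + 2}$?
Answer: $\frac{26}{1016003} \approx 2.559 \cdot 10^{-5}$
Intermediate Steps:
$w = 0$ ($w = \frac{0}{8} = 0 \cdot \frac{1}{8} = 0$)
$S{\left(a,v \right)} = - \frac{2}{-40 + a}$
$\frac{1}{39077 + S{\left(t{\left(-10,w \right)},206 \right)}} = \frac{1}{39077 - \frac{2}{-40 - 12}} = \frac{1}{39077 - \frac{2}{-52}} = \frac{1}{39077 - - \frac{1}{26}} = \frac{1}{39077 + \frac{1}{26}} = \frac{1}{\frac{1016003}{26}} = \frac{26}{1016003}$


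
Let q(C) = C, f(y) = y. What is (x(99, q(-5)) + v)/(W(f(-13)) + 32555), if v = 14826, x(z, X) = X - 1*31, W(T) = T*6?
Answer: 14790/32477 ≈ 0.45540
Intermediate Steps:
W(T) = 6*T
x(z, X) = -31 + X (x(z, X) = X - 31 = -31 + X)
(x(99, q(-5)) + v)/(W(f(-13)) + 32555) = ((-31 - 5) + 14826)/(6*(-13) + 32555) = (-36 + 14826)/(-78 + 32555) = 14790/32477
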